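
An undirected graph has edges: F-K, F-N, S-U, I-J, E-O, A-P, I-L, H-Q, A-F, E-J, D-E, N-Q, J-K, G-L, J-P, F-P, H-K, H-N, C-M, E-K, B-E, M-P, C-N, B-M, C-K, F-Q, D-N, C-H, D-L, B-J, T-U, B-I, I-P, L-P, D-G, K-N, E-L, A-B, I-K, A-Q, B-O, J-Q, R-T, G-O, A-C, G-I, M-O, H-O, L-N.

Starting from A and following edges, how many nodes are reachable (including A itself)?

17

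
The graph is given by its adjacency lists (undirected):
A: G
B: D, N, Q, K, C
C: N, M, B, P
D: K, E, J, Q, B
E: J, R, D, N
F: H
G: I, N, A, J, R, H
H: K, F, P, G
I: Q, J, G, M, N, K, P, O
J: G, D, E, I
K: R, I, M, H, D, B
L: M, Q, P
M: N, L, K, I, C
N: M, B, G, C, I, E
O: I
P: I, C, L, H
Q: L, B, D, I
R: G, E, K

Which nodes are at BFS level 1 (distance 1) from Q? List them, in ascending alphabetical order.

B, D, I, L

Level 0: Q
Level 1: B, D, I, L
Level 2: C, E, G, J, K, M, N, O, P
Level 3: A, H, R
Level 4: F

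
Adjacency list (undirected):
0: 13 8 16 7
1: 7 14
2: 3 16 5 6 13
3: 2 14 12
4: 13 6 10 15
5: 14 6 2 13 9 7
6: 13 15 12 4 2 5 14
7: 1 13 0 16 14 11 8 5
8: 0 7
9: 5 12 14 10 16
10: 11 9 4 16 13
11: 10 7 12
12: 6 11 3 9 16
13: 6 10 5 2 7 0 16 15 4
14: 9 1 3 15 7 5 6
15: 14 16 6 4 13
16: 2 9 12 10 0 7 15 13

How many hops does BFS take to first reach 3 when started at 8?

3

Level 0: 8
Level 1: 0, 7
Level 2: 1, 5, 11, 13, 14, 16
Level 3: 2, 3, 4, 6, 9, 10, 12, 15
3 first appears at level 3.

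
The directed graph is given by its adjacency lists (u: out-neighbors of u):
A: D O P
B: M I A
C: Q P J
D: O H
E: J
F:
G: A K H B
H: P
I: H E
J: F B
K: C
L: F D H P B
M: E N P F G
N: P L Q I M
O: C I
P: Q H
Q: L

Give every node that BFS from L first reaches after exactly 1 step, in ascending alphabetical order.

B, D, F, H, P

Level 0: L
Level 1: B, D, F, H, P
Level 2: A, I, M, O, Q
Level 3: C, E, G, N
Level 4: J, K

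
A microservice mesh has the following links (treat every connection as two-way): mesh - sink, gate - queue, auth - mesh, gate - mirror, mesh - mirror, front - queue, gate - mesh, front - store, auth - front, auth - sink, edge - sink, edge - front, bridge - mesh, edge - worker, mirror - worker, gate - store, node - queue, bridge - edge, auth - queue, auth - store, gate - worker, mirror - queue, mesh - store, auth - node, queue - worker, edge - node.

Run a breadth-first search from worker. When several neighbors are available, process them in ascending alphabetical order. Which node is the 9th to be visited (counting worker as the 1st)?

sink

Visit worker; enqueue edge, gate, mirror, queue → queue [edge, gate, mirror, queue]
Visit edge; enqueue bridge, front, node, sink → queue [gate, mirror, queue, bridge, front, node, sink]
Visit gate; enqueue mesh, store → queue [mirror, queue, bridge, front, node, sink, mesh, store]
Visit mirror → queue [queue, bridge, front, node, sink, mesh, store]
Visit queue; enqueue auth → queue [bridge, front, node, sink, mesh, store, auth]
Visit bridge → queue [front, node, sink, mesh, store, auth]
Visit front → queue [node, sink, mesh, store, auth]
Visit node → queue [sink, mesh, store, auth]
Visit sink → queue [mesh, store, auth]
Visit mesh → queue [store, auth]
Visit store → queue [auth]
Visit auth → queue []

Visit order: worker, edge, gate, mirror, queue, bridge, front, node, sink, mesh, store, auth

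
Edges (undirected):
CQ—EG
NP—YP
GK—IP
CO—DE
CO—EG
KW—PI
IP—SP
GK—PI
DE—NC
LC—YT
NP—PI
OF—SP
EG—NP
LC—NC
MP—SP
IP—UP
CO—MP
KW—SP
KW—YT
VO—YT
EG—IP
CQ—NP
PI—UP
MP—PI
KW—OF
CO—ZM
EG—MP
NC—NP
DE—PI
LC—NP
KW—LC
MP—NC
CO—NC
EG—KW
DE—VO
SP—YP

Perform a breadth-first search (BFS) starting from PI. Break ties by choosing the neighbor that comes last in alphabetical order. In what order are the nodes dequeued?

Visit PI; enqueue UP, NP, MP, KW, GK, DE → queue [UP, NP, MP, KW, GK, DE]
Visit UP; enqueue IP → queue [NP, MP, KW, GK, DE, IP]
Visit NP; enqueue YP, NC, LC, EG, CQ → queue [MP, KW, GK, DE, IP, YP, NC, LC, EG, CQ]
Visit MP; enqueue SP, CO → queue [KW, GK, DE, IP, YP, NC, LC, EG, CQ, SP, CO]
Visit KW; enqueue YT, OF → queue [GK, DE, IP, YP, NC, LC, EG, CQ, SP, CO, YT, OF]
Visit GK → queue [DE, IP, YP, NC, LC, EG, CQ, SP, CO, YT, OF]
Visit DE; enqueue VO → queue [IP, YP, NC, LC, EG, CQ, SP, CO, YT, OF, VO]
Visit IP → queue [YP, NC, LC, EG, CQ, SP, CO, YT, OF, VO]
Visit YP → queue [NC, LC, EG, CQ, SP, CO, YT, OF, VO]
Visit NC → queue [LC, EG, CQ, SP, CO, YT, OF, VO]
Visit LC → queue [EG, CQ, SP, CO, YT, OF, VO]
Visit EG → queue [CQ, SP, CO, YT, OF, VO]
Visit CQ → queue [SP, CO, YT, OF, VO]
Visit SP → queue [CO, YT, OF, VO]
Visit CO; enqueue ZM → queue [YT, OF, VO, ZM]
Visit YT → queue [OF, VO, ZM]
Visit OF → queue [VO, ZM]
Visit VO → queue [ZM]
Visit ZM → queue []

PI, UP, NP, MP, KW, GK, DE, IP, YP, NC, LC, EG, CQ, SP, CO, YT, OF, VO, ZM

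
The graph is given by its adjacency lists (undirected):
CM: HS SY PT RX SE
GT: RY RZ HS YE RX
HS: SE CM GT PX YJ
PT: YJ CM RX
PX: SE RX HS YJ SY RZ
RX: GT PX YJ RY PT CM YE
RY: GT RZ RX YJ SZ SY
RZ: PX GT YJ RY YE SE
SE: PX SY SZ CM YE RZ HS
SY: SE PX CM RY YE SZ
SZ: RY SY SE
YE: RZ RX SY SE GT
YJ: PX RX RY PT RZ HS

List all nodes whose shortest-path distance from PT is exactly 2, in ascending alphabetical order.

GT, HS, PX, RY, RZ, SE, SY, YE

Level 0: PT
Level 1: CM, RX, YJ
Level 2: GT, HS, PX, RY, RZ, SE, SY, YE
Level 3: SZ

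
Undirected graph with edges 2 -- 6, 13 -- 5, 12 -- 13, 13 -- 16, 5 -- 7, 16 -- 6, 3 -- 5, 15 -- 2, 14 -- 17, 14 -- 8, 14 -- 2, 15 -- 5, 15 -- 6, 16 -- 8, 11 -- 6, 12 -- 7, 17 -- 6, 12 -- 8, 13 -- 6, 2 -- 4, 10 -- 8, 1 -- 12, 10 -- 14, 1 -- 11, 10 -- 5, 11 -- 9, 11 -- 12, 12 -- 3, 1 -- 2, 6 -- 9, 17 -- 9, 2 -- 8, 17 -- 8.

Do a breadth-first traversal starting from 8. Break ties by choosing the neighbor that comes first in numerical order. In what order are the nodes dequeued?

Visit 8; enqueue 2, 10, 12, 14, 16, 17 → queue [2, 10, 12, 14, 16, 17]
Visit 2; enqueue 1, 4, 6, 15 → queue [10, 12, 14, 16, 17, 1, 4, 6, 15]
Visit 10; enqueue 5 → queue [12, 14, 16, 17, 1, 4, 6, 15, 5]
Visit 12; enqueue 3, 7, 11, 13 → queue [14, 16, 17, 1, 4, 6, 15, 5, 3, 7, 11, 13]
Visit 14 → queue [16, 17, 1, 4, 6, 15, 5, 3, 7, 11, 13]
Visit 16 → queue [17, 1, 4, 6, 15, 5, 3, 7, 11, 13]
Visit 17; enqueue 9 → queue [1, 4, 6, 15, 5, 3, 7, 11, 13, 9]
Visit 1 → queue [4, 6, 15, 5, 3, 7, 11, 13, 9]
Visit 4 → queue [6, 15, 5, 3, 7, 11, 13, 9]
Visit 6 → queue [15, 5, 3, 7, 11, 13, 9]
Visit 15 → queue [5, 3, 7, 11, 13, 9]
Visit 5 → queue [3, 7, 11, 13, 9]
Visit 3 → queue [7, 11, 13, 9]
Visit 7 → queue [11, 13, 9]
Visit 11 → queue [13, 9]
Visit 13 → queue [9]
Visit 9 → queue []

8 → 2 → 10 → 12 → 14 → 16 → 17 → 1 → 4 → 6 → 15 → 5 → 3 → 7 → 11 → 13 → 9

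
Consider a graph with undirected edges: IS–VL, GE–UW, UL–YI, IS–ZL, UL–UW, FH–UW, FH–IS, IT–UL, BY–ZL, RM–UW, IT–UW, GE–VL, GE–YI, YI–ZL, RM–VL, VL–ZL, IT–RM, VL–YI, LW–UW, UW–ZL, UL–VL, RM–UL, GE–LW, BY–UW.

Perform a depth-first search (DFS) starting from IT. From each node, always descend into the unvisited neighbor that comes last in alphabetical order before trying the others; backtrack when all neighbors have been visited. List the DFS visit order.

IT -> UW -> ZL -> YI -> VL -> UL -> RM -> IS -> FH -> GE -> LW -> BY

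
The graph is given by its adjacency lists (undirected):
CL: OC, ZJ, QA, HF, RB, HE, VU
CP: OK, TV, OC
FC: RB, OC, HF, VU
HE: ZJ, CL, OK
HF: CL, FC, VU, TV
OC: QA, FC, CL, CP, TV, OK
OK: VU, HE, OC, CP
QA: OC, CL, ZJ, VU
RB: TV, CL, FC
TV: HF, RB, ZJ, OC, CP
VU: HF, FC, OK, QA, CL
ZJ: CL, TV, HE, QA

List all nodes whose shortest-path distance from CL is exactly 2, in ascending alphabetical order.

Level 0: CL
Level 1: HE, HF, OC, QA, RB, VU, ZJ
Level 2: CP, FC, OK, TV

CP, FC, OK, TV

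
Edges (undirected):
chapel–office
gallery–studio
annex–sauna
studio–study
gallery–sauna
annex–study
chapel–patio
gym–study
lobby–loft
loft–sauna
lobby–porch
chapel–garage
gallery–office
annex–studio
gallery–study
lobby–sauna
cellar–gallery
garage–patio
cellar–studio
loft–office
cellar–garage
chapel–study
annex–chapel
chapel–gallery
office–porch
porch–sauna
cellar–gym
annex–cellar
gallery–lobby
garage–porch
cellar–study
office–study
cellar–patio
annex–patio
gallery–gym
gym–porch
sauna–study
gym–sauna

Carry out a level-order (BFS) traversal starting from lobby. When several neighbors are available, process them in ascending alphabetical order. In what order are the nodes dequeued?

Visit lobby; enqueue gallery, loft, porch, sauna → queue [gallery, loft, porch, sauna]
Visit gallery; enqueue cellar, chapel, gym, office, studio, study → queue [loft, porch, sauna, cellar, chapel, gym, office, studio, study]
Visit loft → queue [porch, sauna, cellar, chapel, gym, office, studio, study]
Visit porch; enqueue garage → queue [sauna, cellar, chapel, gym, office, studio, study, garage]
Visit sauna; enqueue annex → queue [cellar, chapel, gym, office, studio, study, garage, annex]
Visit cellar; enqueue patio → queue [chapel, gym, office, studio, study, garage, annex, patio]
Visit chapel → queue [gym, office, studio, study, garage, annex, patio]
Visit gym → queue [office, studio, study, garage, annex, patio]
Visit office → queue [studio, study, garage, annex, patio]
Visit studio → queue [study, garage, annex, patio]
Visit study → queue [garage, annex, patio]
Visit garage → queue [annex, patio]
Visit annex → queue [patio]
Visit patio → queue []

lobby, gallery, loft, porch, sauna, cellar, chapel, gym, office, studio, study, garage, annex, patio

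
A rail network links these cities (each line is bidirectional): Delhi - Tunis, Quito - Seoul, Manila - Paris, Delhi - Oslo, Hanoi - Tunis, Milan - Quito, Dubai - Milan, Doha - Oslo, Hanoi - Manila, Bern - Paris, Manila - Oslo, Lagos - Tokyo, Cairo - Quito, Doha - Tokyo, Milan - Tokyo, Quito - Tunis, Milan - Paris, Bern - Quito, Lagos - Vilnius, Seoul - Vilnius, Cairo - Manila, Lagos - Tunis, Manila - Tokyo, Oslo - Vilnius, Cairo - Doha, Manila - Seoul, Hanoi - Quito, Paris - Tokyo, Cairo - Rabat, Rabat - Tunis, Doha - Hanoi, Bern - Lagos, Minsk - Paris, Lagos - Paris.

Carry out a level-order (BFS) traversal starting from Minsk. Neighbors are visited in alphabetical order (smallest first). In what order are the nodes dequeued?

Visit Minsk; enqueue Paris → queue [Paris]
Visit Paris; enqueue Bern, Lagos, Manila, Milan, Tokyo → queue [Bern, Lagos, Manila, Milan, Tokyo]
Visit Bern; enqueue Quito → queue [Lagos, Manila, Milan, Tokyo, Quito]
Visit Lagos; enqueue Tunis, Vilnius → queue [Manila, Milan, Tokyo, Quito, Tunis, Vilnius]
Visit Manila; enqueue Cairo, Hanoi, Oslo, Seoul → queue [Milan, Tokyo, Quito, Tunis, Vilnius, Cairo, Hanoi, Oslo, Seoul]
Visit Milan; enqueue Dubai → queue [Tokyo, Quito, Tunis, Vilnius, Cairo, Hanoi, Oslo, Seoul, Dubai]
Visit Tokyo; enqueue Doha → queue [Quito, Tunis, Vilnius, Cairo, Hanoi, Oslo, Seoul, Dubai, Doha]
Visit Quito → queue [Tunis, Vilnius, Cairo, Hanoi, Oslo, Seoul, Dubai, Doha]
Visit Tunis; enqueue Delhi, Rabat → queue [Vilnius, Cairo, Hanoi, Oslo, Seoul, Dubai, Doha, Delhi, Rabat]
Visit Vilnius → queue [Cairo, Hanoi, Oslo, Seoul, Dubai, Doha, Delhi, Rabat]
Visit Cairo → queue [Hanoi, Oslo, Seoul, Dubai, Doha, Delhi, Rabat]
Visit Hanoi → queue [Oslo, Seoul, Dubai, Doha, Delhi, Rabat]
Visit Oslo → queue [Seoul, Dubai, Doha, Delhi, Rabat]
Visit Seoul → queue [Dubai, Doha, Delhi, Rabat]
Visit Dubai → queue [Doha, Delhi, Rabat]
Visit Doha → queue [Delhi, Rabat]
Visit Delhi → queue [Rabat]
Visit Rabat → queue []

Minsk → Paris → Bern → Lagos → Manila → Milan → Tokyo → Quito → Tunis → Vilnius → Cairo → Hanoi → Oslo → Seoul → Dubai → Doha → Delhi → Rabat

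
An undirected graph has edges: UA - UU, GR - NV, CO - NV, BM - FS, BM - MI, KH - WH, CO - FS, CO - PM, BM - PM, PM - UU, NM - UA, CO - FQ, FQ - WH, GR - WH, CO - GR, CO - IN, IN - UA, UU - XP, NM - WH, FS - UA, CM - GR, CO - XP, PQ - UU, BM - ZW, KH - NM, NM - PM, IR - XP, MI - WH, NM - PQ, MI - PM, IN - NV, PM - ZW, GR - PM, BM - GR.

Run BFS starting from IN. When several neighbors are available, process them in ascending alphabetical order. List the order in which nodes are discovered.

IN, CO, NV, UA, FQ, FS, GR, PM, XP, NM, UU, WH, BM, CM, MI, ZW, IR, KH, PQ

Visit IN; enqueue CO, NV, UA → queue [CO, NV, UA]
Visit CO; enqueue FQ, FS, GR, PM, XP → queue [NV, UA, FQ, FS, GR, PM, XP]
Visit NV → queue [UA, FQ, FS, GR, PM, XP]
Visit UA; enqueue NM, UU → queue [FQ, FS, GR, PM, XP, NM, UU]
Visit FQ; enqueue WH → queue [FS, GR, PM, XP, NM, UU, WH]
Visit FS; enqueue BM → queue [GR, PM, XP, NM, UU, WH, BM]
Visit GR; enqueue CM → queue [PM, XP, NM, UU, WH, BM, CM]
Visit PM; enqueue MI, ZW → queue [XP, NM, UU, WH, BM, CM, MI, ZW]
Visit XP; enqueue IR → queue [NM, UU, WH, BM, CM, MI, ZW, IR]
Visit NM; enqueue KH, PQ → queue [UU, WH, BM, CM, MI, ZW, IR, KH, PQ]
Visit UU → queue [WH, BM, CM, MI, ZW, IR, KH, PQ]
Visit WH → queue [BM, CM, MI, ZW, IR, KH, PQ]
Visit BM → queue [CM, MI, ZW, IR, KH, PQ]
Visit CM → queue [MI, ZW, IR, KH, PQ]
Visit MI → queue [ZW, IR, KH, PQ]
Visit ZW → queue [IR, KH, PQ]
Visit IR → queue [KH, PQ]
Visit KH → queue [PQ]
Visit PQ → queue []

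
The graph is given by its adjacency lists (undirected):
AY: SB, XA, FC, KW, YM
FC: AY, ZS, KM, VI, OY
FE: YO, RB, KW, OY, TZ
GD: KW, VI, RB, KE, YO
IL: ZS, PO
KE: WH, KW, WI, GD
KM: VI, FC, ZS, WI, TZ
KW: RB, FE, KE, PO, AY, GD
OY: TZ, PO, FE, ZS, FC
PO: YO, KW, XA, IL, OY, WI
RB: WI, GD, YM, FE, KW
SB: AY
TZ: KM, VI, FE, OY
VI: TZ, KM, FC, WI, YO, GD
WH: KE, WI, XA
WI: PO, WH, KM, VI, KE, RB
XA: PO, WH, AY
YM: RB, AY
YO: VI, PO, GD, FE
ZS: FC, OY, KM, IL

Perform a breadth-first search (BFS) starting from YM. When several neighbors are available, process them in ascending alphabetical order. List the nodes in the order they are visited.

YM, AY, RB, FC, KW, SB, XA, FE, GD, WI, KM, OY, VI, ZS, KE, PO, WH, TZ, YO, IL

Visit YM; enqueue AY, RB → queue [AY, RB]
Visit AY; enqueue FC, KW, SB, XA → queue [RB, FC, KW, SB, XA]
Visit RB; enqueue FE, GD, WI → queue [FC, KW, SB, XA, FE, GD, WI]
Visit FC; enqueue KM, OY, VI, ZS → queue [KW, SB, XA, FE, GD, WI, KM, OY, VI, ZS]
Visit KW; enqueue KE, PO → queue [SB, XA, FE, GD, WI, KM, OY, VI, ZS, KE, PO]
Visit SB → queue [XA, FE, GD, WI, KM, OY, VI, ZS, KE, PO]
Visit XA; enqueue WH → queue [FE, GD, WI, KM, OY, VI, ZS, KE, PO, WH]
Visit FE; enqueue TZ, YO → queue [GD, WI, KM, OY, VI, ZS, KE, PO, WH, TZ, YO]
Visit GD → queue [WI, KM, OY, VI, ZS, KE, PO, WH, TZ, YO]
Visit WI → queue [KM, OY, VI, ZS, KE, PO, WH, TZ, YO]
Visit KM → queue [OY, VI, ZS, KE, PO, WH, TZ, YO]
Visit OY → queue [VI, ZS, KE, PO, WH, TZ, YO]
Visit VI → queue [ZS, KE, PO, WH, TZ, YO]
Visit ZS; enqueue IL → queue [KE, PO, WH, TZ, YO, IL]
Visit KE → queue [PO, WH, TZ, YO, IL]
Visit PO → queue [WH, TZ, YO, IL]
Visit WH → queue [TZ, YO, IL]
Visit TZ → queue [YO, IL]
Visit YO → queue [IL]
Visit IL → queue []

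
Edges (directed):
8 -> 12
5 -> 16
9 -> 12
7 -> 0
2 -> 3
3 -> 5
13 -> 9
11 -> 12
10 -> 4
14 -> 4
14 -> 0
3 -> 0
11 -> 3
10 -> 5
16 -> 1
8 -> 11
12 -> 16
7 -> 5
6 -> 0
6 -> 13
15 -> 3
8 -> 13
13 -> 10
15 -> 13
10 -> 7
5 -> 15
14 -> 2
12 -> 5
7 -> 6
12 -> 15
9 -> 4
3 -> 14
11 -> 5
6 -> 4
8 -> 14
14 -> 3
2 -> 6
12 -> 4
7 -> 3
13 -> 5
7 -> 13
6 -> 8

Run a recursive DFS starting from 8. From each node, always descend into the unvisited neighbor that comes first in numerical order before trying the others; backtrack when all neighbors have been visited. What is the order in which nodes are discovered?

Visit 8
8 → 11
11 → 3
3 → 0
3 → 5
5 → 15
15 → 13
13 → 9
9 → 4
9 → 12
12 → 16
16 → 1
13 → 10
10 → 7
7 → 6
3 → 14
14 → 2

8 -> 11 -> 3 -> 0 -> 5 -> 15 -> 13 -> 9 -> 4 -> 12 -> 16 -> 1 -> 10 -> 7 -> 6 -> 14 -> 2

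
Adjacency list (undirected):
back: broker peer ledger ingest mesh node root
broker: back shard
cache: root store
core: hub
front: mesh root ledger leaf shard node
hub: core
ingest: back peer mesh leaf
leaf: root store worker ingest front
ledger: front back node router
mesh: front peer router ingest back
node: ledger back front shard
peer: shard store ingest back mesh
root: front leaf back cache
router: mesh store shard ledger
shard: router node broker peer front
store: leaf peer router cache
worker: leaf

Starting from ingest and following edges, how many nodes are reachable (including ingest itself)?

15

BFS from ingest visits: ingest, back, peer, mesh, leaf, broker, ledger, node, root, shard, store, front, router, worker, cache
Reachable nodes: 15 of 17 total.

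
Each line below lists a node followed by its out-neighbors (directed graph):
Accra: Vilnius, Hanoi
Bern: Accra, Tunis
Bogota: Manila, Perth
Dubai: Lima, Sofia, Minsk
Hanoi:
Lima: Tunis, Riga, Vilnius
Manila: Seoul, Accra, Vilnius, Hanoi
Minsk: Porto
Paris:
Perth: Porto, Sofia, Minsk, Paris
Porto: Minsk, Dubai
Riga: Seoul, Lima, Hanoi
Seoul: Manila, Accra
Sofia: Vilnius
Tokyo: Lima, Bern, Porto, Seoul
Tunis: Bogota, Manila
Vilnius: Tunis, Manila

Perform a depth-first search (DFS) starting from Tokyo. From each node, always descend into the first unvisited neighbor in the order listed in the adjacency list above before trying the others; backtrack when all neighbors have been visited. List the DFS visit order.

Visit Tokyo
Tokyo → Lima
Lima → Tunis
Tunis → Bogota
Bogota → Manila
Manila → Seoul
Seoul → Accra
Accra → Vilnius
Accra → Hanoi
Bogota → Perth
Perth → Porto
Porto → Minsk
Porto → Dubai
Dubai → Sofia
Perth → Paris
Lima → Riga
Tokyo → Bern

Tokyo → Lima → Tunis → Bogota → Manila → Seoul → Accra → Vilnius → Hanoi → Perth → Porto → Minsk → Dubai → Sofia → Paris → Riga → Bern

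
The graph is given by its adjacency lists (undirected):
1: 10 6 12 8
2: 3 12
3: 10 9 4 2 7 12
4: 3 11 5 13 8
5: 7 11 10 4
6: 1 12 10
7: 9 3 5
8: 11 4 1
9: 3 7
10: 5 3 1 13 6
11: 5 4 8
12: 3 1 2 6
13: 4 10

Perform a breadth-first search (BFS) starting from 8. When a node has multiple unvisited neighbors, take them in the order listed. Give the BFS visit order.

8 -> 11 -> 4 -> 1 -> 5 -> 3 -> 13 -> 10 -> 6 -> 12 -> 7 -> 9 -> 2

Visit 8; enqueue 11, 4, 1 → queue [11, 4, 1]
Visit 11; enqueue 5 → queue [4, 1, 5]
Visit 4; enqueue 3, 13 → queue [1, 5, 3, 13]
Visit 1; enqueue 10, 6, 12 → queue [5, 3, 13, 10, 6, 12]
Visit 5; enqueue 7 → queue [3, 13, 10, 6, 12, 7]
Visit 3; enqueue 9, 2 → queue [13, 10, 6, 12, 7, 9, 2]
Visit 13 → queue [10, 6, 12, 7, 9, 2]
Visit 10 → queue [6, 12, 7, 9, 2]
Visit 6 → queue [12, 7, 9, 2]
Visit 12 → queue [7, 9, 2]
Visit 7 → queue [9, 2]
Visit 9 → queue [2]
Visit 2 → queue []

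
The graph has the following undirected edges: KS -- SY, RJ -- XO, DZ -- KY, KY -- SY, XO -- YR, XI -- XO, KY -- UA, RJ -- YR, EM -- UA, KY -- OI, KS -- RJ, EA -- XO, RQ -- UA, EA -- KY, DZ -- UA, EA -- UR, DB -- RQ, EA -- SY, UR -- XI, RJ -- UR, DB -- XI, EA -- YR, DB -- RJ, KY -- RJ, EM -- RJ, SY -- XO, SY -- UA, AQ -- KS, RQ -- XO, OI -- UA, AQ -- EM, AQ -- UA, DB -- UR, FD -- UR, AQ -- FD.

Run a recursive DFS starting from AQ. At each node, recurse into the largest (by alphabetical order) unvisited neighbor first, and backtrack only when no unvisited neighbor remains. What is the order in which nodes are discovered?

Visit AQ
AQ → UA
UA → SY
SY → XO
XO → YR
YR → RJ
RJ → UR
UR → XI
XI → DB
DB → RQ
UR → FD
UR → EA
EA → KY
KY → OI
KY → DZ
RJ → KS
RJ → EM

AQ -> UA -> SY -> XO -> YR -> RJ -> UR -> XI -> DB -> RQ -> FD -> EA -> KY -> OI -> DZ -> KS -> EM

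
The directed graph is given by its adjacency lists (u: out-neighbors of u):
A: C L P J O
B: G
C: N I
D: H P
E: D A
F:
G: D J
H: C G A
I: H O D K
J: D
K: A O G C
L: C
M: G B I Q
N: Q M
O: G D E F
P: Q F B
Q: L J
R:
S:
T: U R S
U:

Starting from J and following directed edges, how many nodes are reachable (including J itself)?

BFS from J visits: J, D, H, P, A, C, G, B, F, Q, L, O, I, N, E, K, M
Reachable nodes: 17 of 21 total.

17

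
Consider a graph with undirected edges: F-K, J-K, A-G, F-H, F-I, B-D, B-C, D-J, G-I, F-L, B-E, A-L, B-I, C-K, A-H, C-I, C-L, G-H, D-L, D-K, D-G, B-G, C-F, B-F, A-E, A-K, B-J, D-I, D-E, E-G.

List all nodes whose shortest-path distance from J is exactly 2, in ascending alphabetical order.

A, C, E, F, G, I, L

Level 0: J
Level 1: B, D, K
Level 2: A, C, E, F, G, I, L
Level 3: H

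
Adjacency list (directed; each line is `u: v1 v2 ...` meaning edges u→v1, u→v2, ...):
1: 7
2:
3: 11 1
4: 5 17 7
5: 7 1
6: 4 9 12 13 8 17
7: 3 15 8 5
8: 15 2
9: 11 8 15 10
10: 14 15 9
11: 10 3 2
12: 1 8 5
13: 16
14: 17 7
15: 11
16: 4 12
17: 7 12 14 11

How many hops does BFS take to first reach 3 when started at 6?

Level 0: 6
Level 1: 4, 8, 9, 12, 13, 17
Level 2: 1, 2, 5, 7, 10, 11, 14, 15, 16
Level 3: 3
3 first appears at level 3.

3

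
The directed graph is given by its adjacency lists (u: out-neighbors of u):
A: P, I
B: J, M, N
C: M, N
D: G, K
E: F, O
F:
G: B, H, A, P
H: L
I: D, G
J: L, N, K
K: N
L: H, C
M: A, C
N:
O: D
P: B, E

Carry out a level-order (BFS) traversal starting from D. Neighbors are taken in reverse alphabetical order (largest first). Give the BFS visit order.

Visit D; enqueue K, G → queue [K, G]
Visit K; enqueue N → queue [G, N]
Visit G; enqueue P, H, B, A → queue [N, P, H, B, A]
Visit N → queue [P, H, B, A]
Visit P; enqueue E → queue [H, B, A, E]
Visit H; enqueue L → queue [B, A, E, L]
Visit B; enqueue M, J → queue [A, E, L, M, J]
Visit A; enqueue I → queue [E, L, M, J, I]
Visit E; enqueue O, F → queue [L, M, J, I, O, F]
Visit L; enqueue C → queue [M, J, I, O, F, C]
Visit M → queue [J, I, O, F, C]
Visit J → queue [I, O, F, C]
Visit I → queue [O, F, C]
Visit O → queue [F, C]
Visit F → queue [C]
Visit C → queue []

D → K → G → N → P → H → B → A → E → L → M → J → I → O → F → C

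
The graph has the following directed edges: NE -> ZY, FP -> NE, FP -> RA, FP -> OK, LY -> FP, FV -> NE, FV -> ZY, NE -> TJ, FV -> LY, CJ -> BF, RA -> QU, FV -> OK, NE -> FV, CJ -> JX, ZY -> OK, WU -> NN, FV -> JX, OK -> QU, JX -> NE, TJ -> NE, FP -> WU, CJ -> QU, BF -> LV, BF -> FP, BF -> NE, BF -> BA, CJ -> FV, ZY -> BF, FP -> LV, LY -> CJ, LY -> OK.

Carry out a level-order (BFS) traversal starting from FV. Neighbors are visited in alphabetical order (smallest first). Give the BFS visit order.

FV JX LY NE OK ZY CJ FP TJ QU BF LV RA WU BA NN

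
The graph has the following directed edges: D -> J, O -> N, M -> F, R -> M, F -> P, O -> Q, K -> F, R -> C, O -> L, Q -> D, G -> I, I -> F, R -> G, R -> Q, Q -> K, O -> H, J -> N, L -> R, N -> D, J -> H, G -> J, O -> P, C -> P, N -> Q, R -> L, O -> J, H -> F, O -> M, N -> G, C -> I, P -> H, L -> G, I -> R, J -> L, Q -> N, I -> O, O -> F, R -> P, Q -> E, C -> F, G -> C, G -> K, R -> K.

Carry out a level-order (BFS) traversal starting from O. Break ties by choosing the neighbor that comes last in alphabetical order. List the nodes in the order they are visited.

Visit O; enqueue Q, P, N, M, L, J, H, F → queue [Q, P, N, M, L, J, H, F]
Visit Q; enqueue K, E, D → queue [P, N, M, L, J, H, F, K, E, D]
Visit P → queue [N, M, L, J, H, F, K, E, D]
Visit N; enqueue G → queue [M, L, J, H, F, K, E, D, G]
Visit M → queue [L, J, H, F, K, E, D, G]
Visit L; enqueue R → queue [J, H, F, K, E, D, G, R]
Visit J → queue [H, F, K, E, D, G, R]
Visit H → queue [F, K, E, D, G, R]
Visit F → queue [K, E, D, G, R]
Visit K → queue [E, D, G, R]
Visit E → queue [D, G, R]
Visit D → queue [G, R]
Visit G; enqueue I, C → queue [R, I, C]
Visit R → queue [I, C]
Visit I → queue [C]
Visit C → queue []

O Q P N M L J H F K E D G R I C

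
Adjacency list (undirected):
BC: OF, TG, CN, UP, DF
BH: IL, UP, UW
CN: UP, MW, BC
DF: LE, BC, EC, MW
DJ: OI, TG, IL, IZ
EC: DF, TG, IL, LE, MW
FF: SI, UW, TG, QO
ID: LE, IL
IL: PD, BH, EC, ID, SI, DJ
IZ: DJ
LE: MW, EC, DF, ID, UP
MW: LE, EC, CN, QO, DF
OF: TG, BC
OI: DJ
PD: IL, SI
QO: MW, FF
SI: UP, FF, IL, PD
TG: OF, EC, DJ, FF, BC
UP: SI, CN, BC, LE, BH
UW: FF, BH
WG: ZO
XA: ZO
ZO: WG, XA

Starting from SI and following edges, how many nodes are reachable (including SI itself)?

BFS from SI visits: SI, FF, IL, PD, UP, QO, TG, UW, BH, DJ, EC, ID, BC, CN, LE, MW, OF, IZ, OI, DF
Reachable nodes: 20 of 23 total.

20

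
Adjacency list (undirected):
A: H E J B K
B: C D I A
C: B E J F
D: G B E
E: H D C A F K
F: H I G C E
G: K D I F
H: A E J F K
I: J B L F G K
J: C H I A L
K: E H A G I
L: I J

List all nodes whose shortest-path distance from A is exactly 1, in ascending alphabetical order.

B, E, H, J, K

Level 0: A
Level 1: B, E, H, J, K
Level 2: C, D, F, G, I, L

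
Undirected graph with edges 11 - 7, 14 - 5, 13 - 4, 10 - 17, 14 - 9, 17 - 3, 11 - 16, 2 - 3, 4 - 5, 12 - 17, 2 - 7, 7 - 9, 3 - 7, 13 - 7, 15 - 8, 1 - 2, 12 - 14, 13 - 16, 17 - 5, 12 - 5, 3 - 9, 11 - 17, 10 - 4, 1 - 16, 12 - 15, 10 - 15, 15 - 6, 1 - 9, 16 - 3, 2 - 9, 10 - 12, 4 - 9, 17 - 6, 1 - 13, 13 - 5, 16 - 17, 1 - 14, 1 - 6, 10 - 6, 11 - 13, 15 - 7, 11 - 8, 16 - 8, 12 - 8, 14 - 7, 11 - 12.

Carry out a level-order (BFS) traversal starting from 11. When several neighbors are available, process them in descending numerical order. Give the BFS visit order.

11 → 17 → 16 → 13 → 12 → 8 → 7 → 10 → 6 → 5 → 3 → 1 → 4 → 15 → 14 → 9 → 2

Visit 11; enqueue 17, 16, 13, 12, 8, 7 → queue [17, 16, 13, 12, 8, 7]
Visit 17; enqueue 10, 6, 5, 3 → queue [16, 13, 12, 8, 7, 10, 6, 5, 3]
Visit 16; enqueue 1 → queue [13, 12, 8, 7, 10, 6, 5, 3, 1]
Visit 13; enqueue 4 → queue [12, 8, 7, 10, 6, 5, 3, 1, 4]
Visit 12; enqueue 15, 14 → queue [8, 7, 10, 6, 5, 3, 1, 4, 15, 14]
Visit 8 → queue [7, 10, 6, 5, 3, 1, 4, 15, 14]
Visit 7; enqueue 9, 2 → queue [10, 6, 5, 3, 1, 4, 15, 14, 9, 2]
Visit 10 → queue [6, 5, 3, 1, 4, 15, 14, 9, 2]
Visit 6 → queue [5, 3, 1, 4, 15, 14, 9, 2]
Visit 5 → queue [3, 1, 4, 15, 14, 9, 2]
Visit 3 → queue [1, 4, 15, 14, 9, 2]
Visit 1 → queue [4, 15, 14, 9, 2]
Visit 4 → queue [15, 14, 9, 2]
Visit 15 → queue [14, 9, 2]
Visit 14 → queue [9, 2]
Visit 9 → queue [2]
Visit 2 → queue []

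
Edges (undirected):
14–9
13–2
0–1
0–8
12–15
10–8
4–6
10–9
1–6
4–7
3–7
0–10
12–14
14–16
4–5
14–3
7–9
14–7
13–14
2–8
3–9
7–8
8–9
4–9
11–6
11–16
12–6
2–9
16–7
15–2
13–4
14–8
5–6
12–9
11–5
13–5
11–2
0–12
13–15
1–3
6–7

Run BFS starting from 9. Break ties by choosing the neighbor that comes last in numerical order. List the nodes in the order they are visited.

9, 14, 12, 10, 8, 7, 4, 3, 2, 16, 13, 15, 6, 0, 5, 1, 11

Visit 9; enqueue 14, 12, 10, 8, 7, 4, 3, 2 → queue [14, 12, 10, 8, 7, 4, 3, 2]
Visit 14; enqueue 16, 13 → queue [12, 10, 8, 7, 4, 3, 2, 16, 13]
Visit 12; enqueue 15, 6, 0 → queue [10, 8, 7, 4, 3, 2, 16, 13, 15, 6, 0]
Visit 10 → queue [8, 7, 4, 3, 2, 16, 13, 15, 6, 0]
Visit 8 → queue [7, 4, 3, 2, 16, 13, 15, 6, 0]
Visit 7 → queue [4, 3, 2, 16, 13, 15, 6, 0]
Visit 4; enqueue 5 → queue [3, 2, 16, 13, 15, 6, 0, 5]
Visit 3; enqueue 1 → queue [2, 16, 13, 15, 6, 0, 5, 1]
Visit 2; enqueue 11 → queue [16, 13, 15, 6, 0, 5, 1, 11]
Visit 16 → queue [13, 15, 6, 0, 5, 1, 11]
Visit 13 → queue [15, 6, 0, 5, 1, 11]
Visit 15 → queue [6, 0, 5, 1, 11]
Visit 6 → queue [0, 5, 1, 11]
Visit 0 → queue [5, 1, 11]
Visit 5 → queue [1, 11]
Visit 1 → queue [11]
Visit 11 → queue []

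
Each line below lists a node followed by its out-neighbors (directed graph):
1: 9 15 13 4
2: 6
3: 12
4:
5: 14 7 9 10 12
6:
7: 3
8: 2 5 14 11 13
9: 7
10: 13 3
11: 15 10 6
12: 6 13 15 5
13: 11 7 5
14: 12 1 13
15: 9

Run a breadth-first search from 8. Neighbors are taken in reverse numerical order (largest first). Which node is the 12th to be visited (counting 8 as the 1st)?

6

Visit 8; enqueue 14, 13, 11, 5, 2 → queue [14, 13, 11, 5, 2]
Visit 14; enqueue 12, 1 → queue [13, 11, 5, 2, 12, 1]
Visit 13; enqueue 7 → queue [11, 5, 2, 12, 1, 7]
Visit 11; enqueue 15, 10, 6 → queue [5, 2, 12, 1, 7, 15, 10, 6]
Visit 5; enqueue 9 → queue [2, 12, 1, 7, 15, 10, 6, 9]
Visit 2 → queue [12, 1, 7, 15, 10, 6, 9]
Visit 12 → queue [1, 7, 15, 10, 6, 9]
Visit 1; enqueue 4 → queue [7, 15, 10, 6, 9, 4]
Visit 7; enqueue 3 → queue [15, 10, 6, 9, 4, 3]
Visit 15 → queue [10, 6, 9, 4, 3]
Visit 10 → queue [6, 9, 4, 3]
Visit 6 → queue [9, 4, 3]
Visit 9 → queue [4, 3]
Visit 4 → queue [3]
Visit 3 → queue []

Visit order: 8, 14, 13, 11, 5, 2, 12, 1, 7, 15, 10, 6, 9, 4, 3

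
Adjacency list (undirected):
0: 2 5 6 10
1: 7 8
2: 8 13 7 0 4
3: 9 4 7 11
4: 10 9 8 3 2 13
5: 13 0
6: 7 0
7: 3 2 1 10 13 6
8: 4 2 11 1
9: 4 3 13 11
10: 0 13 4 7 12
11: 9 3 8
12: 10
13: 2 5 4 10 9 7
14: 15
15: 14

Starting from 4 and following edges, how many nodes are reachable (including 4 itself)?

BFS from 4 visits: 4, 13, 10, 9, 8, 3, 2, 7, 5, 12, 0, 11, 1, 6
Reachable nodes: 14 of 16 total.

14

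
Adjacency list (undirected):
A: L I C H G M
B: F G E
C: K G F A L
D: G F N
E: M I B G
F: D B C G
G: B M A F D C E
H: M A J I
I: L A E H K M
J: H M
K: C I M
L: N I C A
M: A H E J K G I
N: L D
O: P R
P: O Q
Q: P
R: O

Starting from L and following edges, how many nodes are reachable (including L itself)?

14

BFS from L visits: L, N, I, C, A, D, E, H, K, M, G, F, B, J
Reachable nodes: 14 of 18 total.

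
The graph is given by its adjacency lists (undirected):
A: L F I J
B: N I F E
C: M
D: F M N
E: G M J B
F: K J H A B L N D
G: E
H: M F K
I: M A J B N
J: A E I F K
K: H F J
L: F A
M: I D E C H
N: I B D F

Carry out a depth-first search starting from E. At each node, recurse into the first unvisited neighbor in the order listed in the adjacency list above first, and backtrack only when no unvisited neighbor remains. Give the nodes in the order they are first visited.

Visit E
E → G
E → M
M → I
I → A
A → L
L → F
F → K
K → H
K → J
F → B
B → N
N → D
M → C

E G M I A L F K H J B N D C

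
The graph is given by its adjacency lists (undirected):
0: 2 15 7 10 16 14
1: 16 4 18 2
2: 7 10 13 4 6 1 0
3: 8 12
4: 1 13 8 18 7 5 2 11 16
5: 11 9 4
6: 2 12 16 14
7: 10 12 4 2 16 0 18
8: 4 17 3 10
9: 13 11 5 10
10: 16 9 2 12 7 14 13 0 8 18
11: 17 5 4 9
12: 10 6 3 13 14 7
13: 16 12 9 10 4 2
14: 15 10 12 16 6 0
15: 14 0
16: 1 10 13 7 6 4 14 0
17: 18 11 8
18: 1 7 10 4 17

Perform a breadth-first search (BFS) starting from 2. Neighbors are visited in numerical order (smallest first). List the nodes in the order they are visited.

Visit 2; enqueue 0, 1, 4, 6, 7, 10, 13 → queue [0, 1, 4, 6, 7, 10, 13]
Visit 0; enqueue 14, 15, 16 → queue [1, 4, 6, 7, 10, 13, 14, 15, 16]
Visit 1; enqueue 18 → queue [4, 6, 7, 10, 13, 14, 15, 16, 18]
Visit 4; enqueue 5, 8, 11 → queue [6, 7, 10, 13, 14, 15, 16, 18, 5, 8, 11]
Visit 6; enqueue 12 → queue [7, 10, 13, 14, 15, 16, 18, 5, 8, 11, 12]
Visit 7 → queue [10, 13, 14, 15, 16, 18, 5, 8, 11, 12]
Visit 10; enqueue 9 → queue [13, 14, 15, 16, 18, 5, 8, 11, 12, 9]
Visit 13 → queue [14, 15, 16, 18, 5, 8, 11, 12, 9]
Visit 14 → queue [15, 16, 18, 5, 8, 11, 12, 9]
Visit 15 → queue [16, 18, 5, 8, 11, 12, 9]
Visit 16 → queue [18, 5, 8, 11, 12, 9]
Visit 18; enqueue 17 → queue [5, 8, 11, 12, 9, 17]
Visit 5 → queue [8, 11, 12, 9, 17]
Visit 8; enqueue 3 → queue [11, 12, 9, 17, 3]
Visit 11 → queue [12, 9, 17, 3]
Visit 12 → queue [9, 17, 3]
Visit 9 → queue [17, 3]
Visit 17 → queue [3]
Visit 3 → queue []

2, 0, 1, 4, 6, 7, 10, 13, 14, 15, 16, 18, 5, 8, 11, 12, 9, 17, 3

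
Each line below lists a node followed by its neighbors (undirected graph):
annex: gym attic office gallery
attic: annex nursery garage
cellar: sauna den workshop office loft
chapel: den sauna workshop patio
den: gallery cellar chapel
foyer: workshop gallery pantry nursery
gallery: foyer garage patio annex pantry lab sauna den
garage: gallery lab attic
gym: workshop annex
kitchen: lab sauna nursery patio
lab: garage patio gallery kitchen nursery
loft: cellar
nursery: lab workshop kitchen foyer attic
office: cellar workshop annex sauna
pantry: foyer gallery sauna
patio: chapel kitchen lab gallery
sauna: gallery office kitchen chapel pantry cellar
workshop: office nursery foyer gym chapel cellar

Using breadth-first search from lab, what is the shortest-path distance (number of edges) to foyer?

Level 0: lab
Level 1: gallery, garage, kitchen, nursery, patio
Level 2: annex, attic, chapel, den, foyer, pantry, sauna, workshop
Level 3: cellar, gym, office
Level 4: loft
foyer first appears at level 2.

2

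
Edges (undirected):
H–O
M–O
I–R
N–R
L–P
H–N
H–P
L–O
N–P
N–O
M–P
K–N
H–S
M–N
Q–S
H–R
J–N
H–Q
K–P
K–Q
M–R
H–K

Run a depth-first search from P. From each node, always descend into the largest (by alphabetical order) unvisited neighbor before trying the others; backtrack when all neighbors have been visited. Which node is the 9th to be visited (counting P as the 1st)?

Visit P
P → N
N → R
R → M
M → O
O → L
O → H
H → S
S → Q
Q → K
R → I
N → J

Visit order: P, N, R, M, O, L, H, S, Q, K, I, J

Q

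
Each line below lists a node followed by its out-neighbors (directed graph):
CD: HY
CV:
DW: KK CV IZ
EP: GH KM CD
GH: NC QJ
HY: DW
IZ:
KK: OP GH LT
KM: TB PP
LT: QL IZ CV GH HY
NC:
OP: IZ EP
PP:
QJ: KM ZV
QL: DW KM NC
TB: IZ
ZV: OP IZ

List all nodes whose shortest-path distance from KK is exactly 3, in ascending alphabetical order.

CD, DW, KM, ZV

Level 0: KK
Level 1: GH, LT, OP
Level 2: CV, EP, HY, IZ, NC, QJ, QL
Level 3: CD, DW, KM, ZV
Level 4: PP, TB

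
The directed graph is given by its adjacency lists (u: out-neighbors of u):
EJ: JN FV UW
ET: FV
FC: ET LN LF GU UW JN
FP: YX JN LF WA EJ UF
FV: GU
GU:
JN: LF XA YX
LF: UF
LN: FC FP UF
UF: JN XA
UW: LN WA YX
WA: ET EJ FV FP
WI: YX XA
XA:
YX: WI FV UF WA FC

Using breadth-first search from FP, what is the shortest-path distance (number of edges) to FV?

Level 0: FP
Level 1: EJ, JN, LF, UF, WA, YX
Level 2: ET, FC, FV, UW, WI, XA
Level 3: GU, LN
FV first appears at level 2.

2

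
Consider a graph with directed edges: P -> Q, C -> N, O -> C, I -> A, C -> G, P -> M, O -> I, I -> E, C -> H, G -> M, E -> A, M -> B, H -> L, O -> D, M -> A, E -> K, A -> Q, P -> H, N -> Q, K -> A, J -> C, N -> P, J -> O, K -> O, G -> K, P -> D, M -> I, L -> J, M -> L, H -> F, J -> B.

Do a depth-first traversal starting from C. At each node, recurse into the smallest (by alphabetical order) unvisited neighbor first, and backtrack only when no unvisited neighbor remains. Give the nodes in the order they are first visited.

C, G, K, A, Q, O, D, I, E, M, B, L, J, H, F, N, P

Visit C
C → G
G → K
K → A
A → Q
K → O
O → D
O → I
I → E
G → M
M → B
M → L
L → J
C → H
H → F
C → N
N → P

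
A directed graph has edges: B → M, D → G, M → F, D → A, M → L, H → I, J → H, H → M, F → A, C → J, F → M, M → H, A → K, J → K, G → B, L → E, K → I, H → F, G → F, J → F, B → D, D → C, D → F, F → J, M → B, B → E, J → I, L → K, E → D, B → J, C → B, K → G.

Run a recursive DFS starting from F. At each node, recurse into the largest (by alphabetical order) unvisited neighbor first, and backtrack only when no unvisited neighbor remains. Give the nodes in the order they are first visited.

Visit F
F → M
M → L
L → K
K → I
K → G
G → B
B → J
J → H
B → E
E → D
D → C
D → A

F → M → L → K → I → G → B → J → H → E → D → C → A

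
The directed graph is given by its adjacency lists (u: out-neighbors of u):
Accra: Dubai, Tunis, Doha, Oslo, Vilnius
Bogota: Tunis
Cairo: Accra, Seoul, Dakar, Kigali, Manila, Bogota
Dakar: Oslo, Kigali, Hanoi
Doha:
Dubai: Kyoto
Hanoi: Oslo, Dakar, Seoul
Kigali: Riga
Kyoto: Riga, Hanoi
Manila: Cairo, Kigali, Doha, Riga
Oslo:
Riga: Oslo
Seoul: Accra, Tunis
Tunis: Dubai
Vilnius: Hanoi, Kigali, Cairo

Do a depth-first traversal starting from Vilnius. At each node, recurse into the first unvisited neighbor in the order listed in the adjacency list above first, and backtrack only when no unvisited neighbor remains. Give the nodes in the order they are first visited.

Vilnius, Hanoi, Oslo, Dakar, Kigali, Riga, Seoul, Accra, Dubai, Kyoto, Tunis, Doha, Cairo, Manila, Bogota

Visit Vilnius
Vilnius → Hanoi
Hanoi → Oslo
Hanoi → Dakar
Dakar → Kigali
Kigali → Riga
Hanoi → Seoul
Seoul → Accra
Accra → Dubai
Dubai → Kyoto
Accra → Tunis
Accra → Doha
Vilnius → Cairo
Cairo → Manila
Cairo → Bogota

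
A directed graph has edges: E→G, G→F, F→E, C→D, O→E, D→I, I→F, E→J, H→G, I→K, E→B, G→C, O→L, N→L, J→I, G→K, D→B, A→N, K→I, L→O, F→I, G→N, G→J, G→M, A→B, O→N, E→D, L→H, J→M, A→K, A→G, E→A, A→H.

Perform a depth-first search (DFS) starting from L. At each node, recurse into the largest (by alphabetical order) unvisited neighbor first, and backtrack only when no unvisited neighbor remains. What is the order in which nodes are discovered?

Visit L
L → O
O → N
O → E
E → J
J → M
J → I
I → K
I → F
E → G
G → C
C → D
D → B
E → A
A → H

L, O, N, E, J, M, I, K, F, G, C, D, B, A, H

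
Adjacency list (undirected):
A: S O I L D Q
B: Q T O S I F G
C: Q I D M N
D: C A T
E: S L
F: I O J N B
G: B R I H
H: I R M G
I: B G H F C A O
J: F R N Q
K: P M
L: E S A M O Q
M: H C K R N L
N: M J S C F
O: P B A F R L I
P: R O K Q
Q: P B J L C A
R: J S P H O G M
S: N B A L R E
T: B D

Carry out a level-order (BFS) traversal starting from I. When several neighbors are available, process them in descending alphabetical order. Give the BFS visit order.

I, O, H, G, F, C, B, A, R, P, L, M, N, J, Q, D, T, S, K, E

Visit I; enqueue O, H, G, F, C, B, A → queue [O, H, G, F, C, B, A]
Visit O; enqueue R, P, L → queue [H, G, F, C, B, A, R, P, L]
Visit H; enqueue M → queue [G, F, C, B, A, R, P, L, M]
Visit G → queue [F, C, B, A, R, P, L, M]
Visit F; enqueue N, J → queue [C, B, A, R, P, L, M, N, J]
Visit C; enqueue Q, D → queue [B, A, R, P, L, M, N, J, Q, D]
Visit B; enqueue T, S → queue [A, R, P, L, M, N, J, Q, D, T, S]
Visit A → queue [R, P, L, M, N, J, Q, D, T, S]
Visit R → queue [P, L, M, N, J, Q, D, T, S]
Visit P; enqueue K → queue [L, M, N, J, Q, D, T, S, K]
Visit L; enqueue E → queue [M, N, J, Q, D, T, S, K, E]
Visit M → queue [N, J, Q, D, T, S, K, E]
Visit N → queue [J, Q, D, T, S, K, E]
Visit J → queue [Q, D, T, S, K, E]
Visit Q → queue [D, T, S, K, E]
Visit D → queue [T, S, K, E]
Visit T → queue [S, K, E]
Visit S → queue [K, E]
Visit K → queue [E]
Visit E → queue []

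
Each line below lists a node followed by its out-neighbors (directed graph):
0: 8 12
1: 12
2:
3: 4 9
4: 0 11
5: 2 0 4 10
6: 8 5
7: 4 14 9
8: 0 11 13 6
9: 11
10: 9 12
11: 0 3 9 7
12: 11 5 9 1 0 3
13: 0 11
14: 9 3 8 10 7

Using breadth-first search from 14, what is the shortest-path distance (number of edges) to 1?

3

Level 0: 14
Level 1: 3, 7, 8, 9, 10
Level 2: 0, 4, 6, 11, 12, 13
Level 3: 1, 5
Level 4: 2
1 first appears at level 3.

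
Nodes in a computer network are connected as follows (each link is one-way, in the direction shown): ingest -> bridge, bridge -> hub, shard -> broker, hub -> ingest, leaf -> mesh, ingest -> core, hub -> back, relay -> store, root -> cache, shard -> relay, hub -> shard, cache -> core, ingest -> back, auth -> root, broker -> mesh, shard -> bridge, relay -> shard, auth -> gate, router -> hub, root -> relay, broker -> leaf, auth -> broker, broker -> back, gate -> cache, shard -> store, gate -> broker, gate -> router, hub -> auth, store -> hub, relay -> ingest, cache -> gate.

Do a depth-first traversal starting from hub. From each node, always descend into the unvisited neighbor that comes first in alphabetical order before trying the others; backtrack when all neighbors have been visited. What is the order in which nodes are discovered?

hub, auth, broker, back, leaf, mesh, gate, cache, core, router, root, relay, ingest, bridge, shard, store

Visit hub
hub → auth
auth → broker
broker → back
broker → leaf
leaf → mesh
auth → gate
gate → cache
cache → core
gate → router
auth → root
root → relay
relay → ingest
ingest → bridge
relay → shard
shard → store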